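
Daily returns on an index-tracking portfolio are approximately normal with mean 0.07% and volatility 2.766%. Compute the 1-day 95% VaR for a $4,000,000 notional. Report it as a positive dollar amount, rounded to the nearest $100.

$179,200

At 95% one-sided, z = 1.645.
VaR = −μ + z·σ = −(0.07%) + 1.645 × 2.766% = 4.480%.
On $4,000,000: 0.04480 × $4,000,000 = $179,200.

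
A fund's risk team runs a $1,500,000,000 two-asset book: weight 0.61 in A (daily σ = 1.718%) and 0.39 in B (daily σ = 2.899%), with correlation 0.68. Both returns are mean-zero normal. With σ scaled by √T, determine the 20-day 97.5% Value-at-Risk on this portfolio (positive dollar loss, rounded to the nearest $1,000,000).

$263,000,000

σ_p = √(0.61²·1.718² + 0.39²·2.899² + 2·0.68·0.61·0.39·1.718·2.899) = 1.997%.
σ_{20d} = 1.997% × √20 = 8.931%.
z(97.5%) = 1.960.
VaR = 1.960 × 8.931% = 17.505%; on $1,500,000,000 that is $262,575,000.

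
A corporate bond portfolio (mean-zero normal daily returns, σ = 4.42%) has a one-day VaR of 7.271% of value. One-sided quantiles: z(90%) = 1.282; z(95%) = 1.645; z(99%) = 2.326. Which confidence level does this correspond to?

Implied z = VaR/σ = 7.271 / 4.42 = 1.645.
This matches z(95%) = 1.645.

95%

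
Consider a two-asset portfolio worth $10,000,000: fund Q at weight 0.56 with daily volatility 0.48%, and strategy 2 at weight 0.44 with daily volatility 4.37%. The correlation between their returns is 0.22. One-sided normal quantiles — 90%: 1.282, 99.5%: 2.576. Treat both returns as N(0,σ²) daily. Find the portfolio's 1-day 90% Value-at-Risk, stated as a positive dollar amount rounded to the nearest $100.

$256,300

σ_p² = 0.56²·0.48² + 0.44²·4.37² + 2·0.22·0.56·0.44·0.48·4.37 = 3.9968 (%²).
σ_p = √3.9968 = 1.999%.
VaR = 1.282 × 1.999% = 2.563%; on $10,000,000 that is $256,300.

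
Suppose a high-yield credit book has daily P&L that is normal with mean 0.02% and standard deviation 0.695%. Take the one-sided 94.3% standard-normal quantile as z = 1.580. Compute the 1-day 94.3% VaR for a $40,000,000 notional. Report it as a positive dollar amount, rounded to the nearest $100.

$431,200

VaR = −μ + z·σ = −(0.02%) + 1.580 × 0.695% = 1.078%.
On $40,000,000: 0.01078 × $40,000,000 = $431,200.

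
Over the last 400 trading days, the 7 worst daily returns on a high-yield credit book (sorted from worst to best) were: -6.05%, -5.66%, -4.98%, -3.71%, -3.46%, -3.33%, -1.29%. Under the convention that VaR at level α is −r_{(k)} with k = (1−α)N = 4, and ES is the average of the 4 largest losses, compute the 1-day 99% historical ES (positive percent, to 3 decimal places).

The 4 worst returns sum to -20.40%.
ES = −(-20.40%) / 4 = 5.1% ≈ 5.100%.

5.100%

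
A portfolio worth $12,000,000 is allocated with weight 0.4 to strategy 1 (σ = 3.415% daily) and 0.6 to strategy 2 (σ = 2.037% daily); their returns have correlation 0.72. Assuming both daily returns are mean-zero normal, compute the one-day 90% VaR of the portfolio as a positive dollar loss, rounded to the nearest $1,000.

$369,000

σ_p² = 0.4²·3.415² + 0.6²·2.037² + 2·0.72·0.4·0.6·3.415·2.037 = 5.7638 (%²).
σ_p = √5.7638 = 2.401%.
At 90%, z = 1.282.
VaR = 1.282 × 2.401% = 3.078%; on $12,000,000 that is $369,360.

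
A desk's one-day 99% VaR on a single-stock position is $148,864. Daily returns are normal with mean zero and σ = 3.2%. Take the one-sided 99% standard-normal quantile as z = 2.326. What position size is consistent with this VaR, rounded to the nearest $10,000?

VaR as a fraction of value: z·σ = 2.326 × 3.2% = 7.4432%.
Position = $148,864 / 0.074432 = $2,000,000.

$2,000,000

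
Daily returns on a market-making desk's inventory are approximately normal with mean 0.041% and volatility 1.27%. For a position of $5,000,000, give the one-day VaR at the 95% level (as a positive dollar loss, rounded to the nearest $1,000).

$102,000

At 95% one-sided, z = 1.645.
VaR = −μ + z·σ = −(0.041%) + 1.645 × 1.27% = 2.048%.
On $5,000,000: 0.02048 × $5,000,000 = $102,400.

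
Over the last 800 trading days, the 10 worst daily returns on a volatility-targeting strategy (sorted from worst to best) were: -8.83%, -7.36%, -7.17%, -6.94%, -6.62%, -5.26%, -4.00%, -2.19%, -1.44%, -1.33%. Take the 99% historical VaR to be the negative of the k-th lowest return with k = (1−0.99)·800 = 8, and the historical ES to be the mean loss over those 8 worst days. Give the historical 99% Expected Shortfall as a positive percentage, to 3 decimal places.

The 8 worst returns sum to -48.37%.
ES = −(-48.37%) / 8 = 6.04625% ≈ 6.046%.

6.046%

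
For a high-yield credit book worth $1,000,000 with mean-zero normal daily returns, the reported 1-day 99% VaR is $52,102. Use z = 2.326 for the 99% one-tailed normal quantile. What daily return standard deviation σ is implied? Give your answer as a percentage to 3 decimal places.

2.240%

VaR as a fraction: $52,102 / $1,000,000 = 5.210%.
σ = VaR / z = 5.210% / 2.326 = 2.240%.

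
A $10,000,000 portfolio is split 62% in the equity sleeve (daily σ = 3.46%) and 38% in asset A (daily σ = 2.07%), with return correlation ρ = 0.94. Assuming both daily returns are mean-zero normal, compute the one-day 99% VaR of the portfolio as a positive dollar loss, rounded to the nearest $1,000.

σ_p² = 0.62²·3.46² + 0.38²·2.07² + 2·0.94·0.62·0.38·3.46·2.07 = 8.3930 (%²).
σ_p = √8.3930 = 2.897%.
At 99%, z = 2.326.
VaR = 2.326 × 2.897% = 6.738%; on $10,000,000 that is $673,800.

$674,000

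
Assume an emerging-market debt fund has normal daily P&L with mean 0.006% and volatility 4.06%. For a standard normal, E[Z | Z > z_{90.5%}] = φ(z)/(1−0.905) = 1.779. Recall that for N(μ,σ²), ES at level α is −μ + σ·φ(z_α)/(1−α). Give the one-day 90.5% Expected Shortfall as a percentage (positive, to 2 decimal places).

ES = −(0.006%) + 4.06% × 1.779 = 7.217%.

7.22%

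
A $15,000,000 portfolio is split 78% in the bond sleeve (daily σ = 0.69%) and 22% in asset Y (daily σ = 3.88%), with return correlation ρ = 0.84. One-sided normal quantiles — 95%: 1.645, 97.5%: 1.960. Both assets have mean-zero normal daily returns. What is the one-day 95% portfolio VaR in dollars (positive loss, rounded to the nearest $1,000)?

$330,000

σ_p² = 0.78²·0.69² + 0.22²·3.88² + 2·0.84·0.78·0.22·0.69·3.88 = 1.7901 (%²).
σ_p = √1.7901 = 1.338%.
VaR = 1.645 × 1.338% = 2.201%; on $15,000,000 that is $330,150.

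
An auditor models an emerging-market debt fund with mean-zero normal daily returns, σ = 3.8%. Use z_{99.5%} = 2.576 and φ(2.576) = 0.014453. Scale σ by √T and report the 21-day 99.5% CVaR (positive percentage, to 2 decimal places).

σ_{21d} = 3.8% × √21 = 17.414%.
ES multiplier = φ(z)/(1−α) = 0.014453/0.005 = 2.891.
ES = 17.414% × 2.891 = 50.344%.

50.34%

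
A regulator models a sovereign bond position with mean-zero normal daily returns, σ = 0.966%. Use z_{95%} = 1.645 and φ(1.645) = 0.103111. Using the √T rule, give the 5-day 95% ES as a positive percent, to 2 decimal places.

σ_{5d} = 0.966% × √5 = 2.160%.
ES multiplier = φ(z)/(1−α) = 0.103111/0.05 = 2.062.
ES = 2.160% × 2.062 = 4.454%.

4.45%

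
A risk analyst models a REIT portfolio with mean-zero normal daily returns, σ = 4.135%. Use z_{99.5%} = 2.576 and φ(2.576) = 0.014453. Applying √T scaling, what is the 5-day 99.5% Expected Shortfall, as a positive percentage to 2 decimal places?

σ_{5d} = 4.135% × √5 = 9.246%.
ES multiplier = φ(z)/(1−α) = 0.014453/0.005 = 2.891.
ES = 9.246% × 2.891 = 26.730%.

26.73%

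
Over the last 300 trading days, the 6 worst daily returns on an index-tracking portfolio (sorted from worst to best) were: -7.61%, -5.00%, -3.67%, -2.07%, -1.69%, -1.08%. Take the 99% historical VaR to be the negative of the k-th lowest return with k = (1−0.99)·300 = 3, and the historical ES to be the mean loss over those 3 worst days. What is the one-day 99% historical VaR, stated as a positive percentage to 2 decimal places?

k = 3; the 3rd lowest return is -3.67%, so VaR = 3.67%.

3.67%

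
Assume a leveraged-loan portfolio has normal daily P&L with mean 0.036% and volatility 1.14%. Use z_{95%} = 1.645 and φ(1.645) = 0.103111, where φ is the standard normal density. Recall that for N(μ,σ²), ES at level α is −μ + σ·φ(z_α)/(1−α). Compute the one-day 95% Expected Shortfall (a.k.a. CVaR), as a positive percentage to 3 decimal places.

2.315%

Tail multiplier: φ(z)/(1−α) = 0.103111 / 0.05 = 2.062.
ES = −(0.036%) + 1.14% × 2.062 = 2.315%.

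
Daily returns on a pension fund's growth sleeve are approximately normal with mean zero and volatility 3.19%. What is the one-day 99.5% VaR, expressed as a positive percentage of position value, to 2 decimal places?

8.22%

At 99.5% one-sided, z = 2.576.
VaR = z·σ = 2.576 × 3.19% = 8.217%.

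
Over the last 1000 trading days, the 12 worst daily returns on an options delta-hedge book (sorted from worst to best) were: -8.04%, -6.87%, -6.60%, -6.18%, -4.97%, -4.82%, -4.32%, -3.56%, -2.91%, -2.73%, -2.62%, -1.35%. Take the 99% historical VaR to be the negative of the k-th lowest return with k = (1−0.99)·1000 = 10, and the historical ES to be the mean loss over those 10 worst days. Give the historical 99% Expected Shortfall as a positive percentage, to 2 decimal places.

5.10%

The 10 worst returns sum to -51.00%.
ES = −(-51.00%) / 10 = 5.1% ≈ 5.10%.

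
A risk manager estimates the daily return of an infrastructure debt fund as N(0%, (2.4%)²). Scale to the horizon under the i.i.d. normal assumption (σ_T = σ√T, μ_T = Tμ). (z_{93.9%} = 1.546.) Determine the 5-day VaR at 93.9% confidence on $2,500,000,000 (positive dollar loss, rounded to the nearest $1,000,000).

$207,000,000

σ_{5d} = 2.4% × √5 = 5.367%.
VaR = 1.546 × 5.367% = 8.297%.
On $2,500,000,000: 0.08297 × $2,500,000,000 = $207,425,000.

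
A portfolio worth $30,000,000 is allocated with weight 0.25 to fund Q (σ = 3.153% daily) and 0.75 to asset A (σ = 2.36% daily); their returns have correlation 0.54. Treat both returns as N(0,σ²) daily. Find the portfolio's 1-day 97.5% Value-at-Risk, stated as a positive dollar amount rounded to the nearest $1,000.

$1,349,000

σ_p² = 0.25²·3.153² + 0.75²·2.36² + 2·0.54·0.25·0.75·3.153·2.36 = 5.2611 (%²).
σ_p = √5.2611 = 2.294%.
At 97.5%, z = 1.960.
VaR = 1.960 × 2.294% = 4.496%; on $30,000,000 that is $1,348,800.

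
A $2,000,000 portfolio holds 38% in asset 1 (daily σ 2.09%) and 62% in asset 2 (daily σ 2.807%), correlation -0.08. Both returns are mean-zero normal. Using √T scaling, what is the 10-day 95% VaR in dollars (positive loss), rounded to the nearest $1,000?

$193,000

σ_p = √(0.38²·2.09² + 0.62²·2.807² + 2·-0.08·0.38·0.62·2.09·2.807) = 1.854%.
σ_{10d} = 1.854% × √10 = 5.863%.
z(95%) = 1.645.
VaR = 1.645 × 5.863% = 9.645%; on $2,000,000 that is $192,900.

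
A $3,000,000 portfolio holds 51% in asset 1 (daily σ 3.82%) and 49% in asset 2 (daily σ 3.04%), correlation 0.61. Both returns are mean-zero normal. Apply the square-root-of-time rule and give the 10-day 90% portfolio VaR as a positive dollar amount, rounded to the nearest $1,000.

σ_p = √(0.51²·3.82² + 0.49²·3.04² + 2·0.61·0.51·0.49·3.82·3.04) = 3.091%.
σ_{10d} = 3.091% × √10 = 9.775%.
z(90%) = 1.282.
VaR = 1.282 × 9.775% = 12.532%; on $3,000,000 that is $375,960.

$376,000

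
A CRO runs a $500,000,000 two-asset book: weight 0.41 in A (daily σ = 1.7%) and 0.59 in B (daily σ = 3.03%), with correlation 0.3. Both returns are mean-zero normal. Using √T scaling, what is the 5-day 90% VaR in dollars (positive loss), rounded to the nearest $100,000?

$30,200,000

σ_p = √(0.41²·1.7² + 0.59²·3.03² + 2·0.3·0.41·0.59·1.7·3.03) = 2.105%.
σ_{5d} = 2.105% × √5 = 4.707%.
z(90%) = 1.282.
VaR = 1.282 × 4.707% = 6.034%; on $500,000,000 that is $30,170,000.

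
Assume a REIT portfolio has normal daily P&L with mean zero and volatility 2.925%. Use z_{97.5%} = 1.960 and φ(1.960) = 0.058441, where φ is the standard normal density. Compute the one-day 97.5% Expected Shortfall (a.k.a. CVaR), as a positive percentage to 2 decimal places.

Tail multiplier: φ(z)/(1−α) = 0.058441 / 0.025 = 2.338.
ES = 2.925% × 2.338 = 6.839%.

6.84%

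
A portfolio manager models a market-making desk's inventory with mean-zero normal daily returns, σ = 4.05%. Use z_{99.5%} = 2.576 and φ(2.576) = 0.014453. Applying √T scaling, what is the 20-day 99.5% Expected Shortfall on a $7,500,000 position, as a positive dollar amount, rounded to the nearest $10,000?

σ_{20d} = 4.05% × √20 = 18.112%.
ES multiplier = φ(z)/(1−α) = 0.014453/0.005 = 2.891.
ES = 18.112% × 2.891 = 52.362%; on $7,500,000: $3,927,150.

$3,930,000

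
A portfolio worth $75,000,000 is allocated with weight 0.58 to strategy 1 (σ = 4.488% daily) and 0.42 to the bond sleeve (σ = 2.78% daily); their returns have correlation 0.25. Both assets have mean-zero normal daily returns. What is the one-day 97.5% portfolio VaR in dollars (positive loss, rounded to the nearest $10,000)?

σ_p² = 0.58²·4.488² + 0.42²·2.78² + 2·0.25·0.58·0.42·4.488·2.78 = 9.6588 (%²).
σ_p = √9.6588 = 3.108%.
At 97.5%, z = 1.960.
VaR = 1.960 × 3.108% = 6.092%; on $75,000,000 that is $4,569,000.

$4,570,000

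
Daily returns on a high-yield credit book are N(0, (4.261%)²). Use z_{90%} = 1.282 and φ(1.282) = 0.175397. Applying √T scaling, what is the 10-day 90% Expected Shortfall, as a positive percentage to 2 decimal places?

23.63%

σ_{10d} = 4.261% × √10 = 13.474%.
ES multiplier = φ(z)/(1−α) = 0.175397/0.1 = 1.754.
ES = 13.474% × 1.754 = 23.633%.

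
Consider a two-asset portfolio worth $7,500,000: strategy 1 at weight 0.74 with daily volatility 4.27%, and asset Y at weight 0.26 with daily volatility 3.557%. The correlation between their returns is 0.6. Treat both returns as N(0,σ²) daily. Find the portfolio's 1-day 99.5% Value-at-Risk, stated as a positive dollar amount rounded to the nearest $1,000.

$732,000

σ_p² = 0.74²·4.27² + 0.26²·3.557² + 2·0.6·0.74·0.26·4.27·3.557 = 14.3463 (%²).
σ_p = √14.3463 = 3.788%.
At 99.5%, z = 2.576.
VaR = 2.576 × 3.788% = 9.758%; on $7,500,000 that is $731,850.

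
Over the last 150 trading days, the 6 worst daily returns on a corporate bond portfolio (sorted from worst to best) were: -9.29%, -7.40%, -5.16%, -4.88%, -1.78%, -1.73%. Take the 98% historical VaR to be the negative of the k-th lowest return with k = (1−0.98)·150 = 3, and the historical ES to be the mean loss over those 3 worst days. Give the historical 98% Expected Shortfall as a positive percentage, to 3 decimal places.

The 3 worst returns sum to -21.85%.
ES = −(-21.85%) / 3 = 7.2833…% ≈ 7.283%.

7.283%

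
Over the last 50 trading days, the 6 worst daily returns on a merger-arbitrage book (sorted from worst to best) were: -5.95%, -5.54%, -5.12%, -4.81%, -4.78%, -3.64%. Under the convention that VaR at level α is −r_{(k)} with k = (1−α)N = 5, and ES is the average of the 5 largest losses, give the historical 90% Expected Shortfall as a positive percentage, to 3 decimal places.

The 5 worst returns sum to -26.20%.
ES = −(-26.20%) / 5 = 5.24% ≈ 5.240%.

5.240%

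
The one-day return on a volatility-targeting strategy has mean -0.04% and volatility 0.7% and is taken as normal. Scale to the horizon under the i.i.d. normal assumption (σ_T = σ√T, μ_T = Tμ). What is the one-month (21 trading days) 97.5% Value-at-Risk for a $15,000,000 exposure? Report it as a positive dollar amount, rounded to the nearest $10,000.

At 97.5%, z = 1.960.
σ_{21d} = 0.7% × √21 = 3.208%; μ_{21d} = 21 × -0.04% = -0.840%.
VaR = −(-0.840%) + 1.960 × 3.208% = 7.128%.
On $15,000,000: 0.07128 × $15,000,000 = $1,069,200.

$1,070,000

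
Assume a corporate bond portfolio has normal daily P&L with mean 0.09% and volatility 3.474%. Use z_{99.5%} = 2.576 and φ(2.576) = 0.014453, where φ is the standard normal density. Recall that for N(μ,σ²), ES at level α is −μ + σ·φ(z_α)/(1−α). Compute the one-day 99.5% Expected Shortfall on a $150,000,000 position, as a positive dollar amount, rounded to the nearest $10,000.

$14,930,000

Tail multiplier: φ(z)/(1−α) = 0.014453 / 0.005 = 2.891.
ES = −(0.09%) + 3.474% × 2.891 = 9.953%.
On $150,000,000: 0.09953 × $150,000,000 = $14,929,500.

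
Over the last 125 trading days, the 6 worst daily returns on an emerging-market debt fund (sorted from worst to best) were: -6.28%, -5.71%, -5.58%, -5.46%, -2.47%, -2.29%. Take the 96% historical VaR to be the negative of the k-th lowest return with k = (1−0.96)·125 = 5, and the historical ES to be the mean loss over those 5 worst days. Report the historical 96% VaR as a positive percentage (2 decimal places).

2.47%

k = 5; the 5th lowest return is -2.47%, so VaR = 2.47%.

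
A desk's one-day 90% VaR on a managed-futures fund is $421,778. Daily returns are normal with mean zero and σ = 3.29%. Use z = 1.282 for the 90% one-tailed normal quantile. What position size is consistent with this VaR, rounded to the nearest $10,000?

VaR as a fraction of value: z·σ = 1.282 × 3.29% = 4.21778%.
Position = $421,778 / 0.0421778 = $10,000,000.

$10,000,000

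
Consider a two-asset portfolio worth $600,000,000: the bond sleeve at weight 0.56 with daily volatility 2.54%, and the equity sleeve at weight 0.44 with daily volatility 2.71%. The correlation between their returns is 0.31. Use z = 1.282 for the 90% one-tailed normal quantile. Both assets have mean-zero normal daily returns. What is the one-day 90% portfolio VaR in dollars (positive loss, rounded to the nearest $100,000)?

σ_p² = 0.56²·2.54² + 0.44²·2.71² + 2·0.31·0.56·0.44·2.54·2.71 = 4.4966 (%²).
σ_p = √4.4966 = 2.121%.
VaR = 1.282 × 2.121% = 2.719%; on $600,000,000 that is $16,314,000.

$16,300,000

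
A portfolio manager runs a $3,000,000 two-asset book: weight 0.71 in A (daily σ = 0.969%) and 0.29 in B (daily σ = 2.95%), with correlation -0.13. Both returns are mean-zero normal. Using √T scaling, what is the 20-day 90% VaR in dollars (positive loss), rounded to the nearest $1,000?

σ_p = √(0.71²·0.969² + 0.29²·2.95² + 2·-0.13·0.71·0.29·0.969·2.95) = 1.026%.
σ_{20d} = 1.026% × √20 = 4.588%.
z(90%) = 1.282.
VaR = 1.282 × 4.588% = 5.882%; on $3,000,000 that is $176,460.

$176,000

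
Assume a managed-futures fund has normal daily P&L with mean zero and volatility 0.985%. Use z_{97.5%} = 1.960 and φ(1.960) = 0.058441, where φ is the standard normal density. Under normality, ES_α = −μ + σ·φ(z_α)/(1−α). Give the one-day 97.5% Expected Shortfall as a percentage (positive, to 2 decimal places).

Tail multiplier: φ(z)/(1−α) = 0.058441 / 0.025 = 2.338.
ES = 0.985% × 2.338 = 2.303%.

2.30%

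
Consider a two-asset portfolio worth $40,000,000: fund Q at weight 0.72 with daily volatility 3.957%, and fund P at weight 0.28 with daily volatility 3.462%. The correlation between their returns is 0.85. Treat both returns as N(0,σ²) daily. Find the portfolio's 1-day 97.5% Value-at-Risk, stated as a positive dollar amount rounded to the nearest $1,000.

$2,907,000

σ_p² = 0.72²·3.957² + 0.28²·3.462² + 2·0.85·0.72·0.28·3.957·3.462 = 13.7517 (%²).
σ_p = √13.7517 = 3.708%.
At 97.5%, z = 1.960.
VaR = 1.960 × 3.708% = 7.268%; on $40,000,000 that is $2,907,200.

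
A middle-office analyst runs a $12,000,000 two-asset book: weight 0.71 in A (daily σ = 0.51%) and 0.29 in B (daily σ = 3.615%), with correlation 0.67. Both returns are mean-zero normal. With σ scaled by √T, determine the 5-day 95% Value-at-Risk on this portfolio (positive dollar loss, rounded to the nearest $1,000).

$582,000

σ_p = √(0.71²·0.51² + 0.29²·3.615² + 2·0.67·0.71·0.29·0.51·3.615) = 1.319%.
σ_{5d} = 1.319% × √5 = 2.949%.
z(95%) = 1.645.
VaR = 1.645 × 2.949% = 4.851%; on $12,000,000 that is $582,120.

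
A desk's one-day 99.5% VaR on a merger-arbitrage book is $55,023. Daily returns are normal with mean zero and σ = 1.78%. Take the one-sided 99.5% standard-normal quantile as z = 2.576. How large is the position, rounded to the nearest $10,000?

VaR as a fraction of value: z·σ = 2.576 × 1.78% = 4.58528%.
Position = $55,023 / 0.0458528 = $1,199,992.

$1,200,000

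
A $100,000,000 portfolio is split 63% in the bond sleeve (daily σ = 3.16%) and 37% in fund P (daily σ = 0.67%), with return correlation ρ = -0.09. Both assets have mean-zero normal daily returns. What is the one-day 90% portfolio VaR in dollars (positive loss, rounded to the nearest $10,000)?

σ_p² = 0.63²·3.16² + 0.37²·0.67² + 2·-0.09·0.63·0.37·3.16·0.67 = 3.9359 (%²).
σ_p = √3.9359 = 1.984%.
At 90%, z = 1.282.
VaR = 1.282 × 1.984% = 2.543%; on $100,000,000 that is $2,543,000.

$2,540,000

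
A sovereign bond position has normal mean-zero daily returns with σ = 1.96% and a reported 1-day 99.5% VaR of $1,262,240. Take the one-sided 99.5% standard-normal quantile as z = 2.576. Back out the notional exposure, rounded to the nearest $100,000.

$25,000,000

VaR as a fraction of value: z·σ = 2.576 × 1.96% = 5.04896%.
Position = $1,262,240 / 0.0504896 = $25,000,000.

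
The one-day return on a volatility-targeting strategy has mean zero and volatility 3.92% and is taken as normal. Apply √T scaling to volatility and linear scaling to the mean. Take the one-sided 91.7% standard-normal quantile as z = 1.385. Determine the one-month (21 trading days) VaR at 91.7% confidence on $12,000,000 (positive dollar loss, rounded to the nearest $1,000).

$2,986,000

σ_{21d} = 3.92% × √21 = 17.964%.
VaR = 1.385 × 17.964% = 24.880%.
On $12,000,000: 0.24880 × $12,000,000 = $2,985,600.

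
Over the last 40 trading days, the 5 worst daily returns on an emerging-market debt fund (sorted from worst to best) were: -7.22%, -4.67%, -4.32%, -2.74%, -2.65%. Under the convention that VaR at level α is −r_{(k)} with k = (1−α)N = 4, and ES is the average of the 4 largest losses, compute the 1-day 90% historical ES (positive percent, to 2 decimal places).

4.74%

The 4 worst returns sum to -18.95%.
ES = −(-18.95%) / 4 = 4.7375% ≈ 4.74%.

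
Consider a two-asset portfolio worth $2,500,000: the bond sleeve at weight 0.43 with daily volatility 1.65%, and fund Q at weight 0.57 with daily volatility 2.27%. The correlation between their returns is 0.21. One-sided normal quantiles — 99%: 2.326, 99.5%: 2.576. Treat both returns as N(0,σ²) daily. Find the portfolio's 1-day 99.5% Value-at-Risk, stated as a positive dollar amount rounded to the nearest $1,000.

σ_p² = 0.43²·1.65² + 0.57²·2.27² + 2·0.21·0.43·0.57·1.65·2.27 = 2.5631 (%²).
σ_p = √2.5631 = 1.601%.
VaR = 2.576 × 1.601% = 4.124%; on $2,500,000 that is $103,100.

$103,000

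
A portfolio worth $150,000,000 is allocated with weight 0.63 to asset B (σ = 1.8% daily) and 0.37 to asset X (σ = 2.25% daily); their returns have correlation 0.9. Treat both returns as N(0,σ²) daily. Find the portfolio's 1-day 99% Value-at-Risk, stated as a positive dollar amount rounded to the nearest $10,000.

$6,690,000

σ_p² = 0.63²·1.8² + 0.37²·2.25² + 2·0.9·0.63·0.37·1.8·2.25 = 3.6783 (%²).
σ_p = √3.6783 = 1.918%.
At 99%, z = 2.326.
VaR = 2.326 × 1.918% = 4.461%; on $150,000,000 that is $6,691,500.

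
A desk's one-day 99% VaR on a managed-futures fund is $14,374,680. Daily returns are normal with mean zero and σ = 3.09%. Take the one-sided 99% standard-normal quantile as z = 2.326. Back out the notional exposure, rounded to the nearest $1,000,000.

$200,000,000

VaR as a fraction of value: z·σ = 2.326 × 3.09% = 7.18734%.
Position = $14,374,680 / 0.0718734 = $200,000,000.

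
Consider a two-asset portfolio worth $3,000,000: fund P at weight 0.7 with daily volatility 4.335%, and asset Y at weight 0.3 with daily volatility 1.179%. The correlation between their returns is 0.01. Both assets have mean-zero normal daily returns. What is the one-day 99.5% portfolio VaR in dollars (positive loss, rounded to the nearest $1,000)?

$236,000

σ_p² = 0.7²·4.335² + 0.3²·1.179² + 2·0.01·0.7·0.3·4.335·1.179 = 9.3548 (%²).
σ_p = √9.3548 = 3.059%.
At 99.5%, z = 2.576.
VaR = 2.576 × 3.059% = 7.880%; on $3,000,000 that is $236,400.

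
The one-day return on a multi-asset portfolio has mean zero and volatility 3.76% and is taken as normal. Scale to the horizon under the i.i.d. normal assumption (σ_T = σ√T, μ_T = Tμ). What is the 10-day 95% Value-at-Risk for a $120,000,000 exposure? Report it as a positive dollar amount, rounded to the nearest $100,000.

At 95%, z = 1.645.
σ_{10d} = 3.76% × √10 = 11.890%.
VaR = 1.645 × 11.890% = 19.559%.
On $120,000,000: 0.19559 × $120,000,000 = $23,470,800.

$23,500,000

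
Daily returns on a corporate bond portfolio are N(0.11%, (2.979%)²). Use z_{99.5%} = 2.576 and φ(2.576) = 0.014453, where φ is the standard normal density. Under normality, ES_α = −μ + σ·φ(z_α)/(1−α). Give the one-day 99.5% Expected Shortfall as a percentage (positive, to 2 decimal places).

8.50%

Tail multiplier: φ(z)/(1−α) = 0.014453 / 0.005 = 2.891.
ES = −(0.11%) + 2.979% × 2.891 = 8.502%.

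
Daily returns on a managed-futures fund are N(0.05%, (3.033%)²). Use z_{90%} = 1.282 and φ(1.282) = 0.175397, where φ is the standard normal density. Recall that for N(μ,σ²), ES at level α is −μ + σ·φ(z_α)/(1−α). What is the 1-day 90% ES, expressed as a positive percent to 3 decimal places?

5.270%

Tail multiplier: φ(z)/(1−α) = 0.175397 / 0.1 = 1.754.
ES = −(0.05%) + 3.033% × 1.754 = 5.270%.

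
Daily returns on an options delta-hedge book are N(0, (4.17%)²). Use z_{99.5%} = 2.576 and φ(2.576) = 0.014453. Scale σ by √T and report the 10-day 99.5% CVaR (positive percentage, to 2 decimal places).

σ_{10d} = 4.17% × √10 = 13.187%.
ES multiplier = φ(z)/(1−α) = 0.014453/0.005 = 2.891.
ES = 13.187% × 2.891 = 38.124%.

38.12%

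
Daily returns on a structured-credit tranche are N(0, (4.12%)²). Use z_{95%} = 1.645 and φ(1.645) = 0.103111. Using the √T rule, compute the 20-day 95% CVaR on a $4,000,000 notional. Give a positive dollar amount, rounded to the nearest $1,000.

$1,520,000

σ_{20d} = 4.12% × √20 = 18.425%.
ES multiplier = φ(z)/(1−α) = 0.103111/0.05 = 2.062.
ES = 18.425% × 2.062 = 37.992%; on $4,000,000: $1,519,680.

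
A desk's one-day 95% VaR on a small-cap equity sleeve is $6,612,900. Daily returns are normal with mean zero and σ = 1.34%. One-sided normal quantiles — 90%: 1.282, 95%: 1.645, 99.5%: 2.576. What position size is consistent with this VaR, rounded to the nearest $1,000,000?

$300,000,000

VaR as a fraction of value: z·σ = 1.645 × 1.34% = 2.2043%.
Position = $6,612,900 / 0.022043 = $300,000,000.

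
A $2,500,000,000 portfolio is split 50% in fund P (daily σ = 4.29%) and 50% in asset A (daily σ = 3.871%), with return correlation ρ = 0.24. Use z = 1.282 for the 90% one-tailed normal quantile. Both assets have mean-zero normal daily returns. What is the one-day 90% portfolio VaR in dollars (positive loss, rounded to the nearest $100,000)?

σ_p² = 0.5²·4.29² + 0.5²·3.871² + 2·0.24·0.5·0.5·4.29·3.871 = 10.3400 (%²).
σ_p = √10.3400 = 3.216%.
VaR = 1.282 × 3.216% = 4.123%; on $2,500,000,000 that is $103,075,000.

$103,100,000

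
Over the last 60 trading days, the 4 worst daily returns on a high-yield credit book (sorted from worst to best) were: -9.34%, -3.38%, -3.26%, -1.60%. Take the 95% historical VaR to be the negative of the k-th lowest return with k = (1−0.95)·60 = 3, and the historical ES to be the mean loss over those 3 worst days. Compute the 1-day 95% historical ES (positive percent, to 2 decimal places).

5.33%

The 3 worst returns sum to -15.98%.
ES = −(-15.98%) / 3 = 5.3266…% ≈ 5.33%.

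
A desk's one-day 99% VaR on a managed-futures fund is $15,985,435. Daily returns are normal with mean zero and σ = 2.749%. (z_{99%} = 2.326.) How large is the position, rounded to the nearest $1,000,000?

VaR as a fraction of value: z·σ = 2.326 × 2.749% = 6.39417%.
Position = $15,985,435 / 0.0639417 = $250,000,000.

$250,000,000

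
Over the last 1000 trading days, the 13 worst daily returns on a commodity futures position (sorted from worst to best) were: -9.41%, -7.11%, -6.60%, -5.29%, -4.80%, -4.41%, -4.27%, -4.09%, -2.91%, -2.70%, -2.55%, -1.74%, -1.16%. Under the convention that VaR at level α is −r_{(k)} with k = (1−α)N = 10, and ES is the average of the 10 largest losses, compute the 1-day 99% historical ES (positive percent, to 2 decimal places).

5.16%

The 10 worst returns sum to -51.59%.
ES = −(-51.59%) / 10 = 5.159% ≈ 5.16%.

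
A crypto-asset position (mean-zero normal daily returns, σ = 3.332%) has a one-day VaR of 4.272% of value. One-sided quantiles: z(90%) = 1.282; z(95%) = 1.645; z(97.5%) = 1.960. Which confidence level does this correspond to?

90%

Implied z = VaR/σ = 4.272 / 3.332 = 1.282.
This matches z(90%) = 1.282.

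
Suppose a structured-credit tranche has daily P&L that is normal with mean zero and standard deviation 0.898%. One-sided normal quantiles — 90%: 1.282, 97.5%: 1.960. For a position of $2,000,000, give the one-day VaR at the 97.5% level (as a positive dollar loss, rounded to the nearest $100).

VaR = z·σ = 1.960 × 0.898% = 1.760%.
On $2,000,000: 0.01760 × $2,000,000 = $35,200.

$35,200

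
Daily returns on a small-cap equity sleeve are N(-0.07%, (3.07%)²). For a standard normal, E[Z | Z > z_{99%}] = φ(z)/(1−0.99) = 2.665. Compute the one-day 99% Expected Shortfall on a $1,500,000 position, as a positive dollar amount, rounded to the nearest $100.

$123,800

ES = −(-0.07%) + 3.07% × 2.665 = 8.252%.
On $1,500,000: 0.08252 × $1,500,000 = $123,780.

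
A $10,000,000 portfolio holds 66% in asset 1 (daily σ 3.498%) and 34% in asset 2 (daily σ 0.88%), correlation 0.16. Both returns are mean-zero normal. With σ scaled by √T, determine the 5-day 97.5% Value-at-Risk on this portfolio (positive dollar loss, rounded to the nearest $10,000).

$1,040,000

σ_p = √(0.66²·3.498² + 0.34²·0.88² + 2·0.16·0.66·0.34·3.498·0.88) = 2.375%.
σ_{5d} = 2.375% × √5 = 5.311%.
z(97.5%) = 1.960.
VaR = 1.960 × 5.311% = 10.410%; on $10,000,000 that is $1,041,000.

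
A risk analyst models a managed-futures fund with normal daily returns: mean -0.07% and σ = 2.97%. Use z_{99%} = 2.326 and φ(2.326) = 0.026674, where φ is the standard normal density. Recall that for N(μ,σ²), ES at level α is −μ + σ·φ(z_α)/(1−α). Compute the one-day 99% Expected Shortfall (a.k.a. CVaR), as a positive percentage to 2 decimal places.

7.99%

Tail multiplier: φ(z)/(1−α) = 0.026674 / 0.01 = 2.667.
ES = −(-0.07%) + 2.97% × 2.667 = 7.991%.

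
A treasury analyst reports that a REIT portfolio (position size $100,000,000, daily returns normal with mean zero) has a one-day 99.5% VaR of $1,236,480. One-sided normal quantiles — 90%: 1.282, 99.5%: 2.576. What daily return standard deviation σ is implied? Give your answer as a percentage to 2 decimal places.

0.48%

VaR as a fraction: $1,236,480 / $100,000,000 = 1.236%.
σ = VaR / z = 1.236% / 2.576 = 0.480%.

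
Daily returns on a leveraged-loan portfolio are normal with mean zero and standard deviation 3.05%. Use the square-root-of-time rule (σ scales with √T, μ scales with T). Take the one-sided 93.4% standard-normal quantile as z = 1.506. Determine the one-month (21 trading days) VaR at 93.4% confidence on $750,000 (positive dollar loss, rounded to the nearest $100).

$157,900

σ_{21d} = 3.05% × √21 = 13.977%.
VaR = 1.506 × 13.977% = 21.049%.
On $750,000: 0.21049 × $750,000 = $157,868.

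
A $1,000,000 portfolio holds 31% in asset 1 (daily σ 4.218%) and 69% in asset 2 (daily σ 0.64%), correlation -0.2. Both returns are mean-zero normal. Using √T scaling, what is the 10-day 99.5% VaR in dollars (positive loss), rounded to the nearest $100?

σ_p = √(0.31²·4.218² + 0.69²·0.64² + 2·-0.2·0.31·0.69·4.218·0.64) = 1.294%.
σ_{10d} = 1.294% × √10 = 4.092%.
z(99.5%) = 2.576.
VaR = 2.576 × 4.092% = 10.541%; on $1,000,000 that is $105,410.

$105,400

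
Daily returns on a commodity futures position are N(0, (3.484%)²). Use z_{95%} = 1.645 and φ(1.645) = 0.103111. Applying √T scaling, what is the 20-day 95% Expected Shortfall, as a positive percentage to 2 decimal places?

32.13%

σ_{20d} = 3.484% × √20 = 15.581%.
ES multiplier = φ(z)/(1−α) = 0.103111/0.05 = 2.062.
ES = 15.581% × 2.062 = 32.128%.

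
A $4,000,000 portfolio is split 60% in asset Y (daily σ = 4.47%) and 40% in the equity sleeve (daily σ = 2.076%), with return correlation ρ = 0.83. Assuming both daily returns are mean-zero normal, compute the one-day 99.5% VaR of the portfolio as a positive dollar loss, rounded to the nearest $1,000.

σ_p² = 0.6²·4.47² + 0.4²·2.076² + 2·0.83·0.6·0.4·4.47·2.076 = 11.5797 (%²).
σ_p = √11.5797 = 3.403%.
At 99.5%, z = 2.576.
VaR = 2.576 × 3.403% = 8.766%; on $4,000,000 that is $350,640.

$351,000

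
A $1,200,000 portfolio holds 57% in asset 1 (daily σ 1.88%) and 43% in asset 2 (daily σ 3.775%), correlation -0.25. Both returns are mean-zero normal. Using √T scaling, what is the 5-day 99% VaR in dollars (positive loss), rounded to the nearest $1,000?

$107,000

σ_p = √(0.57²·1.88² + 0.43²·3.775² + 2·-0.25·0.57·0.43·1.88·3.775) = 1.707%.
σ_{5d} = 1.707% × √5 = 3.817%.
z(99%) = 2.326.
VaR = 2.326 × 3.817% = 8.878%; on $1,200,000 that is $106,536.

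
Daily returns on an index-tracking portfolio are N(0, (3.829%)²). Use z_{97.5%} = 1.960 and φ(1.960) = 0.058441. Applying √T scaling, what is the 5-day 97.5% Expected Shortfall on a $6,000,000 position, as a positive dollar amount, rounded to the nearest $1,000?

$1,201,000

σ_{5d} = 3.829% × √5 = 8.562%.
ES multiplier = φ(z)/(1−α) = 0.058441/0.025 = 2.338.
ES = 8.562% × 2.338 = 20.018%; on $6,000,000: $1,201,080.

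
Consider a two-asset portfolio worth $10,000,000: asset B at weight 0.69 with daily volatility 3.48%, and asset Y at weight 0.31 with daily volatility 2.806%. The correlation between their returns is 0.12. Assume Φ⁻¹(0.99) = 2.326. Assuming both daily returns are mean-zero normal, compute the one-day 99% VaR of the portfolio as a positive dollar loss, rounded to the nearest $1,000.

$616,000

σ_p² = 0.69²·3.48² + 0.31²·2.806² + 2·0.12·0.69·0.31·3.48·2.806 = 7.0237 (%²).
σ_p = √7.0237 = 2.650%.
VaR = 2.326 × 2.650% = 6.164%; on $10,000,000 that is $616,400.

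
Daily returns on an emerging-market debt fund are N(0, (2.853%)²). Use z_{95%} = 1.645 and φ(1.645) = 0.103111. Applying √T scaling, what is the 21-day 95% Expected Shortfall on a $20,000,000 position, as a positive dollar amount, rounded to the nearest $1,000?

$5,392,000

σ_{21d} = 2.853% × √21 = 13.074%.
ES multiplier = φ(z)/(1−α) = 0.103111/0.05 = 2.062.
ES = 13.074% × 2.062 = 26.959%; on $20,000,000: $5,391,800.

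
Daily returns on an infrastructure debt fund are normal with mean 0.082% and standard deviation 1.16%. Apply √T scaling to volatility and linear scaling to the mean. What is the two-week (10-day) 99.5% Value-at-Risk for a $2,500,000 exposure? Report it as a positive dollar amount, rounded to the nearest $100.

At 99.5%, z = 2.576.
σ_{10d} = 1.16% × √10 = 3.668%; μ_{10d} = 10 × 0.082% = 0.820%.
VaR = −(0.820%) + 2.576 × 3.668% = 8.629%.
On $2,500,000: 0.08629 × $2,500,000 = $215,725.

$215,700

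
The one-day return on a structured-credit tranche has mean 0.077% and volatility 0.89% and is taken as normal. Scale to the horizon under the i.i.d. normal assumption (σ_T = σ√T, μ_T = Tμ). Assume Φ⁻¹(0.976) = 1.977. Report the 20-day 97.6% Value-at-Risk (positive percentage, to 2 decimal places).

6.33%

σ_{20d} = 0.89% × √20 = 3.980%; μ_{20d} = 20 × 0.077% = 1.540%.
VaR = −(1.540%) + 1.977 × 3.980% = 6.328%.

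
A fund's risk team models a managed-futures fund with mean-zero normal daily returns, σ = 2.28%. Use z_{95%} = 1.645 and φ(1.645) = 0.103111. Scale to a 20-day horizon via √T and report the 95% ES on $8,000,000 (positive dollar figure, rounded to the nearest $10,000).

$1,680,000

σ_{20d} = 2.28% × √20 = 10.196%.
ES multiplier = φ(z)/(1−α) = 0.103111/0.05 = 2.062.
ES = 10.196% × 2.062 = 21.024%; on $8,000,000: $1,681,920.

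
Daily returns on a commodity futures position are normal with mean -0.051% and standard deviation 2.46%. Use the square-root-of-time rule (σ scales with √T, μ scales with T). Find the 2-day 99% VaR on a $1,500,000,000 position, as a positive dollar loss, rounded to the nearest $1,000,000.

$123,000,000

At 99%, z = 2.326.
σ_{2d} = 2.46% × √2 = 3.479%; μ_{2d} = 2 × -0.051% = -0.102%.
VaR = −(-0.102%) + 2.326 × 3.479% = 8.194%.
On $1,500,000,000: 0.08194 × $1,500,000,000 = $122,910,000.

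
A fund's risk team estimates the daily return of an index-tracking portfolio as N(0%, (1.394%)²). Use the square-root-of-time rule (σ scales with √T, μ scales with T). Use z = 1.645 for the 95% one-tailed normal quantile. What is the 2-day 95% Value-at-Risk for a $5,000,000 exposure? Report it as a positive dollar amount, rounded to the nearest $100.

$162,100

σ_{2d} = 1.394% × √2 = 1.971%.
VaR = 1.645 × 1.971% = 3.242%.
On $5,000,000: 0.03242 × $5,000,000 = $162,100.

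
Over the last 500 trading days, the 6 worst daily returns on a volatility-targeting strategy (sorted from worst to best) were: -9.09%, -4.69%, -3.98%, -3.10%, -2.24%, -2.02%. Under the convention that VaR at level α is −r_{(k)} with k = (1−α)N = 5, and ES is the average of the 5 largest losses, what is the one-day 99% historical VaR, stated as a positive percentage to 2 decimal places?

2.24%

k = 5; the 5th lowest return is -2.24%, so VaR = 2.24%.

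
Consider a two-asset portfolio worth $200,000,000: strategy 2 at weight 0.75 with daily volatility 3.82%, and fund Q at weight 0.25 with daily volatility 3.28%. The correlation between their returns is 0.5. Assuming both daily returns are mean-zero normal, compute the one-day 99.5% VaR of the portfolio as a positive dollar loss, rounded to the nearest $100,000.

σ_p² = 0.75²·3.82² + 0.25²·3.28² + 2·0.5·0.75·0.25·3.82·3.28 = 11.2299 (%²).
σ_p = √11.2299 = 3.351%.
At 99.5%, z = 2.576.
VaR = 2.576 × 3.351% = 8.632%; on $200,000,000 that is $17,264,000.

$17,300,000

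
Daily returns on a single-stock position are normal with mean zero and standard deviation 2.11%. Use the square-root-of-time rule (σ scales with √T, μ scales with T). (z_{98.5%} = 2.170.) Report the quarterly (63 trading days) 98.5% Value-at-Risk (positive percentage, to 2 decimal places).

σ_{63d} = 2.11% × √63 = 16.748%.
VaR = 2.170 × 16.748% = 36.343%.

36.34%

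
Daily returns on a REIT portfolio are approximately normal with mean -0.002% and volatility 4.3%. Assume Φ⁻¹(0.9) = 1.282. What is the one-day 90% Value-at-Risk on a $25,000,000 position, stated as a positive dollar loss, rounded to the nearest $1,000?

$1,379,000

VaR = −μ + z·σ = −(-0.002%) + 1.282 × 4.3% = 5.515%.
On $25,000,000: 0.05515 × $25,000,000 = $1,378,750.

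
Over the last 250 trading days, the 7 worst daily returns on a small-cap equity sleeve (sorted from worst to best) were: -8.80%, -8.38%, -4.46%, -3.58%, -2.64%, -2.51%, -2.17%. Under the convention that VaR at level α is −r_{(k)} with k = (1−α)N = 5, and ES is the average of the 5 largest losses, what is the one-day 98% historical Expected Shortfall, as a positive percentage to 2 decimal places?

The 5 worst returns sum to -27.86%.
ES = −(-27.86%) / 5 = 5.572% ≈ 5.57%.

5.57%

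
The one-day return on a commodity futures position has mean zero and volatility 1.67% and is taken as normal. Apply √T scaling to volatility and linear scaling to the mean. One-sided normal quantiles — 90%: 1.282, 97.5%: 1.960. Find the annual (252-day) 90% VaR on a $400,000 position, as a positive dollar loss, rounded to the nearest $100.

σ_{252d} = 1.67% × √252 = 26.510%.
VaR = 1.282 × 26.510% = 33.986%.
On $400,000: 0.33986 × $400,000 = $135,944.

$135,900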